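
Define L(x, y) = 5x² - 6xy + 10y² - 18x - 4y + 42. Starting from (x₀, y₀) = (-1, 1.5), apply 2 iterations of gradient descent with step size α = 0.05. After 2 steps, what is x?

∇L = (10x - 6y - 18, -6x + 20y - 4)
(x₁, y₁) = (-1, 1.5) − 0.05·(-37, 32) = (0.85, -0.1)
(x₂, y₂) = (0.85, -0.1) − 0.05·(-8.9, -11.1) = (1.295, 0.455)
x = 1.295

1.295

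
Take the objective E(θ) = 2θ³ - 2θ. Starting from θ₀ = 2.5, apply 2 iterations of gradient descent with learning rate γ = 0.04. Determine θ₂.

0.880064

E′(θ) = 6θ² - 2
θ₁ = 2.5 − 0.04·35.5 = 1.08
θ₂ = 1.08 − 0.04·4.9984 = 0.880064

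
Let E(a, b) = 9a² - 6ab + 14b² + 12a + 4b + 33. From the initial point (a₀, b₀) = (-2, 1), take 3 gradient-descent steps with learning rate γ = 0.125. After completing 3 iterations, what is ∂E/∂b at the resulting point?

∇E = (18a - 6b + 12, -6a + 28b + 4)
Step 1: at (-2, 1), ∇E = (-30, 44) → (-2, 1) − 0.125·(-30, 44) = (1.75, -4.5)
Step 2: at (1.75, -4.5), ∇E = (70.5, -132.5) → (1.75, -4.5) − 0.125·(70.5, -132.5) = (-7.0625, 12.0625)
Step 3: at (-7.0625, 12.0625), ∇E = (-187.5, 384.125) → (-7.0625, 12.0625) − 0.125·(-187.5, 384.125) = (16.375, -35.953125)
∂E/∂b at (16.375, -35.953125) = -1100.9375

-1100.9375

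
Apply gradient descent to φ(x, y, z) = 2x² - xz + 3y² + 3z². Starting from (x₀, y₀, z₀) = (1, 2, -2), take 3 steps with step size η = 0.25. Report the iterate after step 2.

(0.3125, 0.5, -0.75)

∇φ = (4x - z, 6y, -x + 6z)
Step 1: at (1, 2, -2), ∇φ = (6, 12, -13) → (1, 2, -2) − 0.25·(6, 12, -13) = (-0.5, -1, 1.25)
Step 2: at (-0.5, -1, 1.25), ∇φ = (-3.25, -6, 8) → (-0.5, -1, 1.25) − 0.25·(-3.25, -6, 8) = (0.3125, 0.5, -0.75)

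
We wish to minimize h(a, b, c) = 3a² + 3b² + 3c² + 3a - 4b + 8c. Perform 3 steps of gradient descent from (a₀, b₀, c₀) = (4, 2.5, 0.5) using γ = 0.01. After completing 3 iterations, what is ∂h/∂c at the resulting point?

∇h = (6a + 3, 6b - 4, 6c + 8)
Step 1: at (4, 2.5, 0.5), ∇h = (27, 11, 11) → (4, 2.5, 0.5) − 0.01·(27, 11, 11) = (3.73, 2.39, 0.39)
Step 2: at (3.73, 2.39, 0.39), ∇h = (25.38, 10.34, 10.34) → (3.73, 2.39, 0.39) − 0.01·(25.38, 10.34, 10.34) = (3.4762, 2.2866, 0.2866)
Step 3: at (3.4762, 2.2866, 0.2866), ∇h = (23.8572, 9.7196, 9.7196) → (3.4762, 2.2866, 0.2866) − 0.01·(23.8572, 9.7196, 9.7196) = (3.237628, 2.189404, 0.189404)
∂h/∂c at (3.237628, 2.189404, 0.189404) = 9.136424

9.136424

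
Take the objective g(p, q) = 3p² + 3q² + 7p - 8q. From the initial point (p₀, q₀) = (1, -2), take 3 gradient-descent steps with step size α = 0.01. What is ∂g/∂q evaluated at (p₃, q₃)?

-16.61168

∇g = (6p + 7, 6q - 8)
Step 1: at (1, -2), ∇g = (13, -20) → (1, -2) − 0.01·(13, -20) = (0.87, -1.8)
Step 2: at (0.87, -1.8), ∇g = (12.22, -18.8) → (0.87, -1.8) − 0.01·(12.22, -18.8) = (0.7478, -1.612)
Step 3: at (0.7478, -1.612), ∇g = (11.4868, -17.672) → (0.7478, -1.612) − 0.01·(11.4868, -17.672) = (0.632932, -1.43528)
∂g/∂q at (0.632932, -1.43528) = -16.61168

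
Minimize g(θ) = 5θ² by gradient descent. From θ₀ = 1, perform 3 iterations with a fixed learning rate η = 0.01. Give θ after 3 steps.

g′(θ) = 10θ
θ₁ = 1 − 0.01·10 = 0.9
θ₂ = 0.9 − 0.01·9 = 0.81
θ₃ = 0.81 − 0.01·8.1 = 0.729

0.729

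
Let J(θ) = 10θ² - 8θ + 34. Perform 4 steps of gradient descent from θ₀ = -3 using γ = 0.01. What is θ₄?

-0.99264

J′(θ) = 20θ - 8
Step 1: J′(-3) = -68; θ₁ = -3 − 0.01·(-68) = -2.32
Step 2: J′(-2.32) = -54.4; θ₂ = -2.32 − 0.01·(-54.4) = -1.776
Step 3: J′(-1.776) = -43.52; θ₃ = -1.776 − 0.01·(-43.52) = -1.3408
Step 4: J′(-1.3408) = -34.816; θ₄ = -1.3408 − 0.01·(-34.816) = -0.99264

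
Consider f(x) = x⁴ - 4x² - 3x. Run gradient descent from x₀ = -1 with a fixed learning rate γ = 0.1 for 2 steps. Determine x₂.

-1.1476

f′(x) = 4x³ - 8x - 3
x₁ = -1 − 0.1·1 = -1.1
x₂ = -1.1 − 0.1·0.476 = -1.1476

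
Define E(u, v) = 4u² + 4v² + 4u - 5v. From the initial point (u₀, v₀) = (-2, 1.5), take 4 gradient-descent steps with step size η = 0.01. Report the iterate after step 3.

(-1.668032, 1.306352)

∇E = (8u + 4, 8v - 5)
Step 1: at (-2, 1.5), ∇E = (-12, 7) → (-2, 1.5) − 0.01·(-12, 7) = (-1.88, 1.43)
Step 2: at (-1.88, 1.43), ∇E = (-11.04, 6.44) → (-1.88, 1.43) − 0.01·(-11.04, 6.44) = (-1.7696, 1.3656)
Step 3: at (-1.7696, 1.3656), ∇E = (-10.1568, 5.9248) → (-1.7696, 1.3656) − 0.01·(-10.1568, 5.9248) = (-1.668032, 1.306352)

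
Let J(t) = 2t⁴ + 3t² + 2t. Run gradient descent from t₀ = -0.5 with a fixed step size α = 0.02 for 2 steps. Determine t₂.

J′(t) = 8t³ + 6t + 2
Step 1: J′(-0.5) = -2; t₁ = -0.5 − 0.02·(-2) = -0.46
Step 2: J′(-0.46) = -1.538688; t₂ = -0.46 − 0.02·(-1.538688) = -0.42922624

-0.42922624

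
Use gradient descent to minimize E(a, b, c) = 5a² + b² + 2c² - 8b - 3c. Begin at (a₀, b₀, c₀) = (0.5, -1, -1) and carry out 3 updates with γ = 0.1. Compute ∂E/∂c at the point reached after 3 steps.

-1.512

∇E = (10a, 2b - 8, 4c - 3)
Step 1: at (0.5, -1, -1), ∇E = (5, -10, -7) → (0.5, -1, -1) − 0.1·(5, -10, -7) = (0, 0, -0.3)
Step 2: at (0, 0, -0.3), ∇E = (0, -8, -4.2) → (0, 0, -0.3) − 0.1·(0, -8, -4.2) = (0, 0.8, 0.12)
Step 3: at (0, 0.8, 0.12), ∇E = (0, -6.4, -2.52) → (0, 0.8, 0.12) − 0.1·(0, -6.4, -2.52) = (0, 1.44, 0.372)
∂E/∂c at (0, 1.44, 0.372) = -1.512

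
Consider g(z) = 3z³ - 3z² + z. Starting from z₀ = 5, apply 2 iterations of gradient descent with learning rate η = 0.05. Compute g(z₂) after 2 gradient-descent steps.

g′(z) = 9z² - 6z + 1
z₁ = 5 − 0.05·196 = -4.8
z₂ = -4.8 − 0.05·237.16 = -16.658
g(-16.658) = -14716.358378936

-14716.358378936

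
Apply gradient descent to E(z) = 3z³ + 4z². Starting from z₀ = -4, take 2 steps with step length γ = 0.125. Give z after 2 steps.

-364.5

E′(z) = 9z² + 8z
Step 1: E′(-4) = 112; z₁ = -4 − 0.125·112 = -18
Step 2: E′(-18) = 2772; z₂ = -18 − 0.125·2772 = -364.5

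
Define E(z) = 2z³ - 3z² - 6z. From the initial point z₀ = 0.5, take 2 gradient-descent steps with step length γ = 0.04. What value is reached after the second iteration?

E′(z) = 6z² - 6z - 6
Step 1: E′(0.5) = -7.5; z₁ = 0.5 − 0.04·(-7.5) = 0.8
Step 2: E′(0.8) = -6.96; z₂ = 0.8 − 0.04·(-6.96) = 1.0784

1.0784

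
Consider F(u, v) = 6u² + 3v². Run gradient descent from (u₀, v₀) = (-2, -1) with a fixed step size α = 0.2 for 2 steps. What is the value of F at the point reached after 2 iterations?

∇F = (12u, 6v)
Step 1: at (-2, -1), ∇F = (-24, -6) → (-2, -1) − 0.2·(-24, -6) = (2.8, 0.2)
Step 2: at (2.8, 0.2), ∇F = (33.6, 1.2) → (2.8, 0.2) − 0.2·(33.6, 1.2) = (-3.92, -0.04)
F(-3.92, -0.04) = 92.2032

92.2032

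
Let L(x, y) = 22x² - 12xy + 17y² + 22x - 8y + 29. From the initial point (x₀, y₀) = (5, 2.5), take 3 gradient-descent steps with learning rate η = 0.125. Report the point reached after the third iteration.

(-476.984375, 248.3671875)

∇L = (44x - 12y + 22, -12x + 34y - 8)
(x₁, y₁) = (5, 2.5) − 0.125·(212, 17) = (-21.5, 0.375)
(x₂, y₂) = (-21.5, 0.375) − 0.125·(-928.5, 262.75) = (94.5625, -32.46875)
(x₃, y₃) = (94.5625, -32.46875) − 0.125·(4572.375, -2246.6875) = (-476.984375, 248.3671875)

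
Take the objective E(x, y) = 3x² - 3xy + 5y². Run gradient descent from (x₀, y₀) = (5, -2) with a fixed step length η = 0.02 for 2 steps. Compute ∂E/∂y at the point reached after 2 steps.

-18.8972

∇E = (6x - 3y, -3x + 10y)
(x₁, y₁) = (5, -2) − 0.02·(36, -35) = (4.28, -1.3)
(x₂, y₂) = (4.28, -1.3) − 0.02·(29.58, -25.84) = (3.6884, -0.7832)
∂E/∂y at (3.6884, -0.7832) = -18.8972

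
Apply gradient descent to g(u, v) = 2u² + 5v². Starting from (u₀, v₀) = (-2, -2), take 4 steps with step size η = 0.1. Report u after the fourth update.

∇g = (4u, 10v)
Step 1: at (-2, -2), ∇g = (-8, -20) → (-2, -2) − 0.1·(-8, -20) = (-1.2, 0)
Step 2: at (-1.2, 0), ∇g = (-4.8, 0) → (-1.2, 0) − 0.1·(-4.8, 0) = (-0.72, 0)
Step 3: at (-0.72, 0), ∇g = (-2.88, 0) → (-0.72, 0) − 0.1·(-2.88, 0) = (-0.432, 0)
Step 4: at (-0.432, 0), ∇g = (-1.728, 0) → (-0.432, 0) − 0.1·(-1.728, 0) = (-0.2592, 0)
u = -0.2592

-0.2592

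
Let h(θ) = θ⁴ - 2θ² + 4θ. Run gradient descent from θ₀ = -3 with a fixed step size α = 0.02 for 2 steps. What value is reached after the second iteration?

-1.20792832

h′(θ) = 4θ³ - 4θ + 4
θ₁ = -3 − 0.02·(-92) = -1.16
θ₂ = -1.16 − 0.02·2.396416 = -1.20792832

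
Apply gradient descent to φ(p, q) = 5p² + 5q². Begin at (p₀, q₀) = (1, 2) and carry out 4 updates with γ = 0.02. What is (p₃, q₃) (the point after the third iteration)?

(0.512, 1.024)

∇φ = (10p, 10q)
(p₁, q₁) = (1, 2) − 0.02·(10, 20) = (0.8, 1.6)
(p₂, q₂) = (0.8, 1.6) − 0.02·(8, 16) = (0.64, 1.28)
(p₃, q₃) = (0.64, 1.28) − 0.02·(6.4, 12.8) = (0.512, 1.024)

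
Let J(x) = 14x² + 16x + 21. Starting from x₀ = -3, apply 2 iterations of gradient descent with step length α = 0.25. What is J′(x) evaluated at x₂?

J′(x) = 28x + 16
Step 1: J′(-3) = -68; x₁ = -3 − 0.25·(-68) = 14
Step 2: J′(14) = 408; x₂ = 14 − 0.25·408 = -88
J′(x) at (-88) = -2448

-2448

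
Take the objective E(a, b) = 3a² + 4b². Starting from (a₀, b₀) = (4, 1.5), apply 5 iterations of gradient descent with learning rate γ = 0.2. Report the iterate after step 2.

∇E = (6a, 8b)
Step 1: at (4, 1.5), ∇E = (24, 12) → (4, 1.5) − 0.2·(24, 12) = (-0.8, -0.9)
Step 2: at (-0.8, -0.9), ∇E = (-4.8, -7.2) → (-0.8, -0.9) − 0.2·(-4.8, -7.2) = (0.16, 0.54)

(0.16, 0.54)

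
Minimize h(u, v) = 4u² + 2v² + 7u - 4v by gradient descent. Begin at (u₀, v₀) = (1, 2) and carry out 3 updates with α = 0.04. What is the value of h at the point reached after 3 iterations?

-2.969579962368

∇h = (8u + 7, 4v - 4)
Step 1: at (1, 2), ∇h = (15, 4) → (1, 2) − 0.04·(15, 4) = (0.4, 1.84)
Step 2: at (0.4, 1.84), ∇h = (10.2, 3.36) → (0.4, 1.84) − 0.04·(10.2, 3.36) = (-0.008, 1.7056)
Step 3: at (-0.008, 1.7056), ∇h = (6.936, 2.8224) → (-0.008, 1.7056) − 0.04·(6.936, 2.8224) = (-0.28544, 1.592704)
h(-0.28544, 1.592704) = -2.969579962368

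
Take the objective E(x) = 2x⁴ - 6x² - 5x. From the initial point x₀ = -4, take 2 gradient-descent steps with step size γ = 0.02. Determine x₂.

-18.14413952

E′(x) = 8x³ - 12x - 5
x₁ = -4 − 0.02·(-469) = 5.38
x₂ = 5.38 − 0.02·1176.206976 = -18.14413952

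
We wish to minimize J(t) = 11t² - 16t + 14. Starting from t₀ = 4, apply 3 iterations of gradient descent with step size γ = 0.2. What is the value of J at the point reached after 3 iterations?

182014.229376

J′(t) = 22t - 16
t₁ = 4 − 0.2·72 = -10.4
t₂ = -10.4 − 0.2·(-244.8) = 38.56
t₃ = 38.56 − 0.2·832.32 = -127.904
J(-127.904) = 182014.229376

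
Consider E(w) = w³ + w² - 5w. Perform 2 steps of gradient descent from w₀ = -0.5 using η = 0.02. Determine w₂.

-0.2885615

E′(w) = 3w² + 2w - 5
Step 1: E′(-0.5) = -5.25; w₁ = -0.5 − 0.02·(-5.25) = -0.395
Step 2: E′(-0.395) = -5.321925; w₂ = -0.395 − 0.02·(-5.321925) = -0.2885615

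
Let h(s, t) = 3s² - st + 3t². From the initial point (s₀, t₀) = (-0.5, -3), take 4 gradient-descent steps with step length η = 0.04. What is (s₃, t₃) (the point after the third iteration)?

∇h = (6s - t, -s + 6t)
Step 1: at (-0.5, -3), ∇h = (0, -17.5) → (-0.5, -3) − 0.04·(0, -17.5) = (-0.5, -2.3)
Step 2: at (-0.5, -2.3), ∇h = (-0.7, -13.3) → (-0.5, -2.3) − 0.04·(-0.7, -13.3) = (-0.472, -1.768)
Step 3: at (-0.472, -1.768), ∇h = (-1.064, -10.136) → (-0.472, -1.768) − 0.04·(-1.064, -10.136) = (-0.42944, -1.36256)

(-0.42944, -1.36256)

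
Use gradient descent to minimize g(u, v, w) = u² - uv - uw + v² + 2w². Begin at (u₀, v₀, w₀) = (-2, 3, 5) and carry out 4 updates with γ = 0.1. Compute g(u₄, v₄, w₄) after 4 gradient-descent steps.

1.36257088

∇g = (2u - v - w, -u + 2v, -u + 4w)
Step 1: at (-2, 3, 5), ∇g = (-12, 8, 22) → (-2, 3, 5) − 0.1·(-12, 8, 22) = (-0.8, 2.2, 2.8)
Step 2: at (-0.8, 2.2, 2.8), ∇g = (-6.6, 5.2, 12) → (-0.8, 2.2, 2.8) − 0.1·(-6.6, 5.2, 12) = (-0.14, 1.68, 1.6)
Step 3: at (-0.14, 1.68, 1.6), ∇g = (-3.56, 3.5, 6.54) → (-0.14, 1.68, 1.6) − 0.1·(-3.56, 3.5, 6.54) = (0.216, 1.33, 0.946)
Step 4: at (0.216, 1.33, 0.946), ∇g = (-1.844, 2.444, 3.568) → (0.216, 1.33, 0.946) − 0.1·(-1.844, 2.444, 3.568) = (0.4004, 1.0856, 0.5892)
g(0.4004, 1.0856, 0.5892) = 1.36257088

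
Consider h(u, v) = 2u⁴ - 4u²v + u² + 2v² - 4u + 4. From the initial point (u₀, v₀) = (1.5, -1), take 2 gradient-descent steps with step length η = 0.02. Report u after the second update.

0.63794816

∇h = (8u³ - 8uv + 2u - 4, -4u² + 4v)
Step 1: at (1.5, -1), ∇h = (38, -13) → (1.5, -1) − 0.02·(38, -13) = (0.74, -0.74)
Step 2: at (0.74, -0.74), ∇h = (5.102592, -5.1504) → (0.74, -0.74) − 0.02·(5.102592, -5.1504) = (0.63794816, -0.636992)
u = 0.63794816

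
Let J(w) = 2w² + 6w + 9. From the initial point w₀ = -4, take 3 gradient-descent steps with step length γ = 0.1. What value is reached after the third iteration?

-2.04

J′(w) = 4w + 6
Step 1: J′(-4) = -10; w₁ = -4 − 0.1·(-10) = -3
Step 2: J′(-3) = -6; w₂ = -3 − 0.1·(-6) = -2.4
Step 3: J′(-2.4) = -3.6; w₃ = -2.4 − 0.1·(-3.6) = -2.04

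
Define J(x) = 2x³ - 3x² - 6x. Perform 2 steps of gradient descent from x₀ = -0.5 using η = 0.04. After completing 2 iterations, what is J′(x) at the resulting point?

J′(x) = 6x² - 6x - 6
Step 1: J′(-0.5) = -1.5; x₁ = -0.5 − 0.04·(-1.5) = -0.44
Step 2: J′(-0.44) = -2.1984; x₂ = -0.44 − 0.04·(-2.1984) = -0.352064
J′(x) at (-0.352064) = -3.143921639424

-3.143921639424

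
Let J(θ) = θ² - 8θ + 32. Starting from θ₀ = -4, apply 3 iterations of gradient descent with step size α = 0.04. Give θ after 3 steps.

J′(θ) = 2θ - 8
Step 1: J′(-4) = -16; θ₁ = -4 − 0.04·(-16) = -3.36
Step 2: J′(-3.36) = -14.72; θ₂ = -3.36 − 0.04·(-14.72) = -2.7712
Step 3: J′(-2.7712) = -13.5424; θ₃ = -2.7712 − 0.04·(-13.5424) = -2.229504

-2.229504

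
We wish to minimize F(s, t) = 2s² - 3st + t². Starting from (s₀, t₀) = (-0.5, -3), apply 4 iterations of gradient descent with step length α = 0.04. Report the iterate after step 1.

(-0.78, -2.82)

∇F = (4s - 3t, -3s + 2t)
Step 1: at (-0.5, -3), ∇F = (7, -4.5) → (-0.5, -3) − 0.04·(7, -4.5) = (-0.78, -2.82)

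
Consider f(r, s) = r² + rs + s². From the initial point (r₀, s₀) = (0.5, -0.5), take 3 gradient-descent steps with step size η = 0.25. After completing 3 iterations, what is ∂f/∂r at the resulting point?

0.2109375

∇f = (2r + s, r + 2s)
(r₁, s₁) = (0.5, -0.5) − 0.25·(0.5, -0.5) = (0.375, -0.375)
(r₂, s₂) = (0.375, -0.375) − 0.25·(0.375, -0.375) = (0.28125, -0.28125)
(r₃, s₃) = (0.28125, -0.28125) − 0.25·(0.28125, -0.28125) = (0.2109375, -0.2109375)
∂f/∂r at (0.2109375, -0.2109375) = 0.2109375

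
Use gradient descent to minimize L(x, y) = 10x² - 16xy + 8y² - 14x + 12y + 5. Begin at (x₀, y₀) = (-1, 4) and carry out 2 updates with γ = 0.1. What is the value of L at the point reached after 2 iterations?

8960.584

∇L = (20x - 16y - 14, -16x + 16y + 12)
(x₁, y₁) = (-1, 4) − 0.1·(-98, 92) = (8.8, -5.2)
(x₂, y₂) = (8.8, -5.2) − 0.1·(245.2, -212) = (-15.72, 16)
L(-15.72, 16) = 8960.584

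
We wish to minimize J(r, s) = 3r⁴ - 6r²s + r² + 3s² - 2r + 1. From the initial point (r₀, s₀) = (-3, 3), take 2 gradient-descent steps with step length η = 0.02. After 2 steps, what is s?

∇J = (12r³ - 12rs + 2r - 2, -6r² + 6s)
(r₁, s₁) = (-3, 3) − 0.02·(-224, -36) = (1.48, 3.72)
(r₂, s₂) = (1.48, 3.72) − 0.02·(-26.205696, 9.1776) = (2.00411392, 3.536448)
s = 3.536448

3.536448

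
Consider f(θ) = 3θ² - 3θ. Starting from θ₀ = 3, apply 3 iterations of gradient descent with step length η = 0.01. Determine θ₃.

2.57646

f′(θ) = 6θ - 3
θ₁ = 3 − 0.01·15 = 2.85
θ₂ = 2.85 − 0.01·14.1 = 2.709
θ₃ = 2.709 − 0.01·13.254 = 2.57646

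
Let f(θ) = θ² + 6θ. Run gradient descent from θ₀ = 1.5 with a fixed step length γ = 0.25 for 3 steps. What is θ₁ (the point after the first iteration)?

-0.75

f′(θ) = 2θ + 6
Step 1: f′(1.5) = 9; θ₁ = 1.5 − 0.25·9 = -0.75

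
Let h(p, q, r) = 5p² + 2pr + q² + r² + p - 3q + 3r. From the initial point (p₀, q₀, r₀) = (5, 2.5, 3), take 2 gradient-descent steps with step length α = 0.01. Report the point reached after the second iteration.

∇h = (10p + 2r + 1, 2q - 3, 2p + 2r + 3)
Step 1: at (5, 2.5, 3), ∇h = (57, 2, 19) → (5, 2.5, 3) − 0.01·(57, 2, 19) = (4.43, 2.48, 2.81)
Step 2: at (4.43, 2.48, 2.81), ∇h = (50.92, 1.96, 17.48) → (4.43, 2.48, 2.81) − 0.01·(50.92, 1.96, 17.48) = (3.9208, 2.4604, 2.6352)

(3.9208, 2.4604, 2.6352)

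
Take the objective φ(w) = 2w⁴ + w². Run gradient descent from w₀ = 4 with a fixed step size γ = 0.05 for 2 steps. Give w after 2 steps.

4239.4

φ′(w) = 8w³ + 2w
Step 1: φ′(4) = 520; w₁ = 4 − 0.05·520 = -22
Step 2: φ′(-22) = -85228; w₂ = -22 − 0.05·(-85228) = 4239.4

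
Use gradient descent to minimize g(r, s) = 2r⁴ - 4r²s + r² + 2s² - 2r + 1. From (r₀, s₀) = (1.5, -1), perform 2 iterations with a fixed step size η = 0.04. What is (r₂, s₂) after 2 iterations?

∇g = (8r³ - 8rs + 2r - 2, -4r² + 4s)
Step 1: at (1.5, -1), ∇g = (40, -13) → (1.5, -1) − 0.04·(40, -13) = (-0.1, -0.48)
Step 2: at (-0.1, -0.48), ∇g = (-2.592, -1.96) → (-0.1, -0.48) − 0.04·(-2.592, -1.96) = (0.00368, -0.4016)

(0.00368, -0.4016)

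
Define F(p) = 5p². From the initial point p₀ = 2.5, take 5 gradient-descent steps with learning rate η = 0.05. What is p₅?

F′(p) = 10p
Step 1: F′(2.5) = 25; p₁ = 2.5 − 0.05·25 = 1.25
Step 2: F′(1.25) = 12.5; p₂ = 1.25 − 0.05·12.5 = 0.625
Step 3: F′(0.625) = 6.25; p₃ = 0.625 − 0.05·6.25 = 0.3125
Step 4: F′(0.3125) = 3.125; p₄ = 0.3125 − 0.05·3.125 = 0.15625
Step 5: F′(0.15625) = 1.5625; p₅ = 0.15625 − 0.05·1.5625 = 0.078125

0.078125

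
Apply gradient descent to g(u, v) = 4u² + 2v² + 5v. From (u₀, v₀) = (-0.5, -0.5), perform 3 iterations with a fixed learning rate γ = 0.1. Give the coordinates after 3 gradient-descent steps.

(-0.004, -1.088)

∇g = (8u, 4v + 5)
(u₁, v₁) = (-0.5, -0.5) − 0.1·(-4, 3) = (-0.1, -0.8)
(u₂, v₂) = (-0.1, -0.8) − 0.1·(-0.8, 1.8) = (-0.02, -0.98)
(u₃, v₃) = (-0.02, -0.98) − 0.1·(-0.16, 1.08) = (-0.004, -1.088)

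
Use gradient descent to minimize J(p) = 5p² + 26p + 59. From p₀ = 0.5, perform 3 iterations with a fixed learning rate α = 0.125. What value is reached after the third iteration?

J′(p) = 10p + 26
Step 1: J′(0.5) = 31; p₁ = 0.5 − 0.125·31 = -3.375
Step 2: J′(-3.375) = -7.75; p₂ = -3.375 − 0.125·(-7.75) = -2.40625
Step 3: J′(-2.40625) = 1.9375; p₃ = -2.40625 − 0.125·1.9375 = -2.6484375

-2.6484375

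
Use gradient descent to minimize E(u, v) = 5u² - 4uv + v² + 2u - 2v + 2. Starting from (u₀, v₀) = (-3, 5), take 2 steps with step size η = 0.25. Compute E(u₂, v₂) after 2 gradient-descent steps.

∇E = (10u - 4v + 2, -4u + 2v - 2)
Step 1: at (-3, 5), ∇E = (-48, 20) → (-3, 5) − 0.25·(-48, 20) = (9, 0)
Step 2: at (9, 0), ∇E = (92, -38) → (9, 0) − 0.25·(92, -38) = (-14, 9.5)
E(-14, 9.5) = 1557.25

1557.25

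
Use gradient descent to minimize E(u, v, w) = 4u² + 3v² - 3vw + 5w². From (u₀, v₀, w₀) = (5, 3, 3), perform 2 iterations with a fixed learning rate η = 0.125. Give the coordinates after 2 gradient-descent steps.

(0, 0.609375, 0.609375)

∇E = (8u, 6v - 3w, -3v + 10w)
Step 1: at (5, 3, 3), ∇E = (40, 9, 21) → (5, 3, 3) − 0.125·(40, 9, 21) = (0, 1.875, 0.375)
Step 2: at (0, 1.875, 0.375), ∇E = (0, 10.125, -1.875) → (0, 1.875, 0.375) − 0.125·(0, 10.125, -1.875) = (0, 0.609375, 0.609375)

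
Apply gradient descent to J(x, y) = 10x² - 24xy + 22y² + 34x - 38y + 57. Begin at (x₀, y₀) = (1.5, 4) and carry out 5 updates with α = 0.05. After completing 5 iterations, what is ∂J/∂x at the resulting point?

∇J = (20x - 24y + 34, -24x + 44y - 38)
Step 1: at (1.5, 4), ∇J = (-32, 102) → (1.5, 4) − 0.05·(-32, 102) = (3.1, -1.1)
Step 2: at (3.1, -1.1), ∇J = (122.4, -160.8) → (3.1, -1.1) − 0.05·(122.4, -160.8) = (-3.02, 6.94)
Step 3: at (-3.02, 6.94), ∇J = (-192.96, 339.84) → (-3.02, 6.94) − 0.05·(-192.96, 339.84) = (6.628, -10.052)
Step 4: at (6.628, -10.052), ∇J = (407.808, -639.36) → (6.628, -10.052) − 0.05·(407.808, -639.36) = (-13.7624, 21.916)
Step 5: at (-13.7624, 21.916), ∇J = (-767.232, 1256.6016) → (-13.7624, 21.916) − 0.05·(-767.232, 1256.6016) = (24.5992, -40.91408)
∂J/∂x at (24.5992, -40.91408) = 1507.92192

1507.92192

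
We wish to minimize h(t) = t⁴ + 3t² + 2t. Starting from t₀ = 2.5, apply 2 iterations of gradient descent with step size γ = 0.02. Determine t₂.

h′(t) = 4t³ + 6t + 2
Step 1: h′(2.5) = 79.5; t₁ = 2.5 − 0.02·79.5 = 0.91
Step 2: h′(0.91) = 10.474284; t₂ = 0.91 − 0.02·10.474284 = 0.70051432

0.70051432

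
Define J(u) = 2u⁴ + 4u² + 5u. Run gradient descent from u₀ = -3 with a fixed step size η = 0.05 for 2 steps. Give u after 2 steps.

-262.96875

J′(u) = 8u³ + 8u + 5
Step 1: J′(-3) = -235; u₁ = -3 − 0.05·(-235) = 8.75
Step 2: J′(8.75) = 5434.375; u₂ = 8.75 − 0.05·5434.375 = -262.96875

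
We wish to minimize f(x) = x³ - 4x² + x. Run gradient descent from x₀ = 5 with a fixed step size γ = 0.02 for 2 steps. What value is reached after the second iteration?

3.845696

f′(x) = 3x² - 8x + 1
Step 1: f′(5) = 36; x₁ = 5 − 0.02·36 = 4.28
Step 2: f′(4.28) = 21.7152; x₂ = 4.28 − 0.02·21.7152 = 3.845696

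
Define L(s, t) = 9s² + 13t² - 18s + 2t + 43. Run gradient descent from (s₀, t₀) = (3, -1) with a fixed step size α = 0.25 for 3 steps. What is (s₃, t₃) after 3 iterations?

∇L = (18s - 18, 26t + 2)
(s₁, t₁) = (3, -1) − 0.25·(36, -24) = (-6, 5)
(s₂, t₂) = (-6, 5) − 0.25·(-126, 132) = (25.5, -28)
(s₃, t₃) = (25.5, -28) − 0.25·(441, -726) = (-84.75, 153.5)

(-84.75, 153.5)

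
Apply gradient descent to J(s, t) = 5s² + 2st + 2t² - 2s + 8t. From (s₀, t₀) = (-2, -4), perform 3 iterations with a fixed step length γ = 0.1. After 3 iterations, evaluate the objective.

∇J = (10s + 2t - 2, 2s + 4t + 8)
(s₁, t₁) = (-2, -4) − 0.1·(-30, -12) = (1, -2.8)
(s₂, t₂) = (1, -2.8) − 0.1·(2.4, -1.2) = (0.76, -2.68)
(s₃, t₃) = (0.76, -2.68) − 0.1·(0.24, -1.2) = (0.736, -2.56)
J(0.736, -2.56) = -9.90464

-9.90464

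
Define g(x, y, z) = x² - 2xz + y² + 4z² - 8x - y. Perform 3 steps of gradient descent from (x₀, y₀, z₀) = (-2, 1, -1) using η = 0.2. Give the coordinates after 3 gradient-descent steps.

(2.56, 0.608, 0.536)

∇g = (2x - 2z - 8, 2y - 1, -2x + 8z)
Step 1: at (-2, 1, -1), ∇g = (-10, 1, -4) → (-2, 1, -1) − 0.2·(-10, 1, -4) = (0, 0.8, -0.2)
Step 2: at (0, 0.8, -0.2), ∇g = (-7.6, 0.6, -1.6) → (0, 0.8, -0.2) − 0.2·(-7.6, 0.6, -1.6) = (1.52, 0.68, 0.12)
Step 3: at (1.52, 0.68, 0.12), ∇g = (-5.2, 0.36, -2.08) → (1.52, 0.68, 0.12) − 0.2·(-5.2, 0.36, -2.08) = (2.56, 0.608, 0.536)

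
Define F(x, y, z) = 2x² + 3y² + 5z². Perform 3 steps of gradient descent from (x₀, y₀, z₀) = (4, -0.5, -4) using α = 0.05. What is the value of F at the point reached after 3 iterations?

9.72684475

∇F = (4x, 6y, 10z)
Step 1: at (4, -0.5, -4), ∇F = (16, -3, -40) → (4, -0.5, -4) − 0.05·(16, -3, -40) = (3.2, -0.35, -2)
Step 2: at (3.2, -0.35, -2), ∇F = (12.8, -2.1, -20) → (3.2, -0.35, -2) − 0.05·(12.8, -2.1, -20) = (2.56, -0.245, -1)
Step 3: at (2.56, -0.245, -1), ∇F = (10.24, -1.47, -10) → (2.56, -0.245, -1) − 0.05·(10.24, -1.47, -10) = (2.048, -0.1715, -0.5)
F(2.048, -0.1715, -0.5) = 9.72684475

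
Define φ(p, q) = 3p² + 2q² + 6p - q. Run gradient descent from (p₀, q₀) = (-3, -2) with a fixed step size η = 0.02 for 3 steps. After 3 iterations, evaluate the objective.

8.587193430016

∇φ = (6p + 6, 4q - 1)
Step 1: at (-3, -2), ∇φ = (-12, -9) → (-3, -2) − 0.02·(-12, -9) = (-2.76, -1.82)
Step 2: at (-2.76, -1.82), ∇φ = (-10.56, -8.28) → (-2.76, -1.82) − 0.02·(-10.56, -8.28) = (-2.5488, -1.6544)
Step 3: at (-2.5488, -1.6544), ∇φ = (-9.2928, -7.6176) → (-2.5488, -1.6544) − 0.02·(-9.2928, -7.6176) = (-2.362944, -1.502048)
φ(-2.362944, -1.502048) = 8.587193430016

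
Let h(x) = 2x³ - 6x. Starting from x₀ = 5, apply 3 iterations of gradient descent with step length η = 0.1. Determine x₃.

h′(x) = 6x² - 6
Step 1: h′(5) = 144; x₁ = 5 − 0.1·144 = -9.4
Step 2: h′(-9.4) = 524.16; x₂ = -9.4 − 0.1·524.16 = -61.816
Step 3: h′(-61.816) = 22921.307136; x₃ = -61.816 − 0.1·22921.307136 = -2353.9467136

-2353.9467136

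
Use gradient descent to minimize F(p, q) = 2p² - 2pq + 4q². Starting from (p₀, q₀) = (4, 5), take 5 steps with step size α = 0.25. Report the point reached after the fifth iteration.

(3.03125, -7.3125)

∇F = (4p - 2q, -2p + 8q)
(p₁, q₁) = (4, 5) − 0.25·(6, 32) = (2.5, -3)
(p₂, q₂) = (2.5, -3) − 0.25·(16, -29) = (-1.5, 4.25)
(p₃, q₃) = (-1.5, 4.25) − 0.25·(-14.5, 37) = (2.125, -5)
(p₄, q₄) = (2.125, -5) − 0.25·(18.5, -44.25) = (-2.5, 6.0625)
(p₅, q₅) = (-2.5, 6.0625) − 0.25·(-22.125, 53.5) = (3.03125, -7.3125)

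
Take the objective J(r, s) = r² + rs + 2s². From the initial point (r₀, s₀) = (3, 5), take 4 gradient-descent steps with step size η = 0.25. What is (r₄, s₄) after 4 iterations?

∇J = (2r + s, r + 4s)
Step 1: at (3, 5), ∇J = (11, 23) → (3, 5) − 0.25·(11, 23) = (0.25, -0.75)
Step 2: at (0.25, -0.75), ∇J = (-0.25, -2.75) → (0.25, -0.75) − 0.25·(-0.25, -2.75) = (0.3125, -0.0625)
Step 3: at (0.3125, -0.0625), ∇J = (0.5625, 0.0625) → (0.3125, -0.0625) − 0.25·(0.5625, 0.0625) = (0.171875, -0.078125)
Step 4: at (0.171875, -0.078125), ∇J = (0.265625, -0.140625) → (0.171875, -0.078125) − 0.25·(0.265625, -0.140625) = (0.10546875, -0.04296875)

(0.10546875, -0.04296875)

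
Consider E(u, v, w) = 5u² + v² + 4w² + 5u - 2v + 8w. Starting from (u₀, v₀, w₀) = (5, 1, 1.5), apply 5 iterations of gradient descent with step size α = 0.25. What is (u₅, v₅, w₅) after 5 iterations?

∇E = (10u + 5, 2v - 2, 8w + 8)
Step 1: at (5, 1, 1.5), ∇E = (55, 0, 20) → (5, 1, 1.5) − 0.25·(55, 0, 20) = (-8.75, 1, -3.5)
Step 2: at (-8.75, 1, -3.5), ∇E = (-82.5, 0, -20) → (-8.75, 1, -3.5) − 0.25·(-82.5, 0, -20) = (11.875, 1, 1.5)
Step 3: at (11.875, 1, 1.5), ∇E = (123.75, 0, 20) → (11.875, 1, 1.5) − 0.25·(123.75, 0, 20) = (-19.0625, 1, -3.5)
Step 4: at (-19.0625, 1, -3.5), ∇E = (-185.625, 0, -20) → (-19.0625, 1, -3.5) − 0.25·(-185.625, 0, -20) = (27.34375, 1, 1.5)
Step 5: at (27.34375, 1, 1.5), ∇E = (278.4375, 0, 20) → (27.34375, 1, 1.5) − 0.25·(278.4375, 0, 20) = (-42.265625, 1, -3.5)

(-42.265625, 1, -3.5)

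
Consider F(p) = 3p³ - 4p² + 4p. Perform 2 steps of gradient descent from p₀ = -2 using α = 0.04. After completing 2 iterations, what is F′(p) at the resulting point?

1447.707745419264

F′(p) = 9p² - 8p + 4
Step 1: F′(-2) = 56; p₁ = -2 − 0.04·56 = -4.24
Step 2: F′(-4.24) = 199.7184; p₂ = -4.24 − 0.04·199.7184 = -12.228736
F′(p) at (-12.228736) = 1447.707745419264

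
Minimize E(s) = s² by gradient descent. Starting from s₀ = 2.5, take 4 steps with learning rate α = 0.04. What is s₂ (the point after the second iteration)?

2.116

E′(s) = 2s
Step 1: E′(2.5) = 5; s₁ = 2.5 − 0.04·5 = 2.3
Step 2: E′(2.3) = 4.6; s₂ = 2.3 − 0.04·4.6 = 2.116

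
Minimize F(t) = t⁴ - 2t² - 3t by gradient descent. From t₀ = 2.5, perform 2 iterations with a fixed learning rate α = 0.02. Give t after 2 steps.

1.41536392

F′(t) = 4t³ - 4t - 3
t₁ = 2.5 − 0.02·49.5 = 1.51
t₂ = 1.51 − 0.02·4.731804 = 1.41536392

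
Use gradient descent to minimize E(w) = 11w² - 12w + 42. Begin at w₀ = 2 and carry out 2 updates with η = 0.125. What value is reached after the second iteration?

E′(w) = 22w - 12
w₁ = 2 − 0.125·32 = -2
w₂ = -2 − 0.125·(-56) = 5

5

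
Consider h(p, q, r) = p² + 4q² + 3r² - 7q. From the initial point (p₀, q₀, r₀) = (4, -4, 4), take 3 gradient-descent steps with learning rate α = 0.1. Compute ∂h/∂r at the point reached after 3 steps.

1.536

∇h = (2p, 8q - 7, 6r)
(p₁, q₁, r₁) = (4, -4, 4) − 0.1·(8, -39, 24) = (3.2, -0.1, 1.6)
(p₂, q₂, r₂) = (3.2, -0.1, 1.6) − 0.1·(6.4, -7.8, 9.6) = (2.56, 0.68, 0.64)
(p₃, q₃, r₃) = (2.56, 0.68, 0.64) − 0.1·(5.12, -1.56, 3.84) = (2.048, 0.836, 0.256)
∂h/∂r at (2.048, 0.836, 0.256) = 1.536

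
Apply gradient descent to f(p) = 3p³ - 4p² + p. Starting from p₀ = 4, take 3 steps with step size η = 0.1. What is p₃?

-3481.2679609

f′(p) = 9p² - 8p + 1
Step 1: f′(4) = 113; p₁ = 4 − 0.1·113 = -7.3
Step 2: f′(-7.3) = 539.01; p₂ = -7.3 − 0.1·539.01 = -61.201
Step 3: f′(-61.201) = 34200.669609; p₃ = -61.201 − 0.1·34200.669609 = -3481.2679609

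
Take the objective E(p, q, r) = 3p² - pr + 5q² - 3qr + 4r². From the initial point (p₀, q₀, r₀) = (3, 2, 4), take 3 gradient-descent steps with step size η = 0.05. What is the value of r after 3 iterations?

1.51075

∇E = (6p - r, 10q - 3r, -p - 3q + 8r)
(p₁, q₁, r₁) = (3, 2, 4) − 0.05·(14, 8, 23) = (2.3, 1.6, 2.85)
(p₂, q₂, r₂) = (2.3, 1.6, 2.85) − 0.05·(10.95, 7.45, 15.7) = (1.7525, 1.2275, 2.065)
(p₃, q₃, r₃) = (1.7525, 1.2275, 2.065) − 0.05·(8.45, 6.08, 11.085) = (1.33, 0.9235, 1.51075)
r = 1.51075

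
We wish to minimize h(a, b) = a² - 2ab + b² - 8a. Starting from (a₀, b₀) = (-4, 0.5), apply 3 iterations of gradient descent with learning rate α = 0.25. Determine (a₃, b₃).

(2.25, 0.25)

∇h = (2a - 2b - 8, -2a + 2b)
Step 1: at (-4, 0.5), ∇h = (-17, 9) → (-4, 0.5) − 0.25·(-17, 9) = (0.25, -1.75)
Step 2: at (0.25, -1.75), ∇h = (-4, -4) → (0.25, -1.75) − 0.25·(-4, -4) = (1.25, -0.75)
Step 3: at (1.25, -0.75), ∇h = (-4, -4) → (1.25, -0.75) − 0.25·(-4, -4) = (2.25, 0.25)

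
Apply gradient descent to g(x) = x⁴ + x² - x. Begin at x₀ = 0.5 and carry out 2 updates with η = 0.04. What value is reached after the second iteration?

g′(x) = 4x³ + 2x - 1
Step 1: g′(0.5) = 0.5; x₁ = 0.5 − 0.04·0.5 = 0.48
Step 2: g′(0.48) = 0.402368; x₂ = 0.48 − 0.04·0.402368 = 0.46390528

0.46390528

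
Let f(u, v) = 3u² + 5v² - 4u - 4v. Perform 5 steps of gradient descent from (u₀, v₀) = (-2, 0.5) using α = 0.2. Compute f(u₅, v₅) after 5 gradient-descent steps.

∇f = (6u - 4, 10v - 4)
Step 1: at (-2, 0.5), ∇f = (-16, 1) → (-2, 0.5) − 0.2·(-16, 1) = (1.2, 0.3)
Step 2: at (1.2, 0.3), ∇f = (3.2, -1) → (1.2, 0.3) − 0.2·(3.2, -1) = (0.56, 0.5)
Step 3: at (0.56, 0.5), ∇f = (-0.64, 1) → (0.56, 0.5) − 0.2·(-0.64, 1) = (0.688, 0.3)
Step 4: at (0.688, 0.3), ∇f = (0.128, -1) → (0.688, 0.3) − 0.2·(0.128, -1) = (0.6624, 0.5)
Step 5: at (0.6624, 0.5), ∇f = (-0.0256, 1) → (0.6624, 0.5) − 0.2·(-0.0256, 1) = (0.66752, 0.3)
f(0.66752, 0.3) = -2.0833311488

-2.0833311488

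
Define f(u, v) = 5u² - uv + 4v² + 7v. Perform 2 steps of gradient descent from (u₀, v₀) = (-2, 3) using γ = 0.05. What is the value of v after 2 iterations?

∇f = (10u - v, -u + 8v + 7)
Step 1: at (-2, 3), ∇f = (-23, 33) → (-2, 3) − 0.05·(-23, 33) = (-0.85, 1.35)
Step 2: at (-0.85, 1.35), ∇f = (-9.85, 18.65) → (-0.85, 1.35) − 0.05·(-9.85, 18.65) = (-0.3575, 0.4175)
v = 0.4175

0.4175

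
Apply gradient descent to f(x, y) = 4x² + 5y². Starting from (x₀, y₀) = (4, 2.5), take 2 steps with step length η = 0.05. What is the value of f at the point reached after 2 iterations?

∇f = (8x, 10y)
(x₁, y₁) = (4, 2.5) − 0.05·(32, 25) = (2.4, 1.25)
(x₂, y₂) = (2.4, 1.25) − 0.05·(19.2, 12.5) = (1.44, 0.625)
f(1.44, 0.625) = 10.247525

10.247525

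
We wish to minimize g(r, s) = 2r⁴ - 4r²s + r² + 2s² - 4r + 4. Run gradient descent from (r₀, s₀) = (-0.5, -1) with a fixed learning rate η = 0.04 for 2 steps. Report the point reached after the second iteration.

∇g = (8r³ - 8rs + 2r - 4, -4r² + 4s)
Step 1: at (-0.5, -1), ∇g = (-10, -5) → (-0.5, -1) − 0.04·(-10, -5) = (-0.1, -0.8)
Step 2: at (-0.1, -0.8), ∇g = (-4.848, -3.24) → (-0.1, -0.8) − 0.04·(-4.848, -3.24) = (0.09392, -0.6704)

(0.09392, -0.6704)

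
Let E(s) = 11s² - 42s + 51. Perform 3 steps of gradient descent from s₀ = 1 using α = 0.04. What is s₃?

1.90752

E′(s) = 22s - 42
Step 1: E′(1) = -20; s₁ = 1 − 0.04·(-20) = 1.8
Step 2: E′(1.8) = -2.4; s₂ = 1.8 − 0.04·(-2.4) = 1.896
Step 3: E′(1.896) = -0.288; s₃ = 1.896 − 0.04·(-0.288) = 1.90752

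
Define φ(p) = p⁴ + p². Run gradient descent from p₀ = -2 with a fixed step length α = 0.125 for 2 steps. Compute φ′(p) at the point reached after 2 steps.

φ′(p) = 4p³ + 2p
Step 1: φ′(-2) = -36; p₁ = -2 − 0.125·(-36) = 2.5
Step 2: φ′(2.5) = 67.5; p₂ = 2.5 − 0.125·67.5 = -5.9375
φ′(p) at (-5.9375) = -849.1552734375

-849.1552734375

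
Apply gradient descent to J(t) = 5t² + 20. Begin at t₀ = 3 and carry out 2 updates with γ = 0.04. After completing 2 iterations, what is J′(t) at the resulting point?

10.8

J′(t) = 10t
t₁ = 3 − 0.04·30 = 1.8
t₂ = 1.8 − 0.04·18 = 1.08
J′(t) at (1.08) = 10.8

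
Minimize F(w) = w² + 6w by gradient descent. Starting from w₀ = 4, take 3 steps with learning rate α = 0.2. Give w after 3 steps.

-1.488

F′(w) = 2w + 6
w₁ = 4 − 0.2·14 = 1.2
w₂ = 1.2 − 0.2·8.4 = -0.48
w₃ = -0.48 − 0.2·5.04 = -1.488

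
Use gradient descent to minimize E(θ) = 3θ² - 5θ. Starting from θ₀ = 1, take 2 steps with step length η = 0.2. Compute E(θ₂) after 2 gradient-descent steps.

E′(θ) = 6θ - 5
θ₁ = 1 − 0.2·1 = 0.8
θ₂ = 0.8 − 0.2·(-0.2) = 0.84
E(0.84) = -2.0832

-2.0832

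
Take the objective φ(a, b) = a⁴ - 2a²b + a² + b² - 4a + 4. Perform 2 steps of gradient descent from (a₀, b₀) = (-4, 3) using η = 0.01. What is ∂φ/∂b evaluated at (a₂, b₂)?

0.5649136128

∇φ = (4a³ - 4ab + 2a - 4, -2a² + 2b)
Step 1: at (-4, 3), ∇φ = (-220, -26) → (-4, 3) − 0.01·(-220, -26) = (-1.8, 3.26)
Step 2: at (-1.8, 3.26), ∇φ = (-7.456, 0.04) → (-1.8, 3.26) − 0.01·(-7.456, 0.04) = (-1.72544, 3.2596)
∂φ/∂b at (-1.72544, 3.2596) = 0.5649136128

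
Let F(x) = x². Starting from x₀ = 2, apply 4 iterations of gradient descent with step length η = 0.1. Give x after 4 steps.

F′(x) = 2x
x₁ = 2 − 0.1·4 = 1.6
x₂ = 1.6 − 0.1·3.2 = 1.28
x₃ = 1.28 − 0.1·2.56 = 1.024
x₄ = 1.024 − 0.1·2.048 = 0.8192

0.8192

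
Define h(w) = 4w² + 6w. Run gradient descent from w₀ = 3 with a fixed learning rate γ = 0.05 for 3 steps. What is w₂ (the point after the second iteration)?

0.6

h′(w) = 8w + 6
Step 1: h′(3) = 30; w₁ = 3 − 0.05·30 = 1.5
Step 2: h′(1.5) = 18; w₂ = 1.5 − 0.05·18 = 0.6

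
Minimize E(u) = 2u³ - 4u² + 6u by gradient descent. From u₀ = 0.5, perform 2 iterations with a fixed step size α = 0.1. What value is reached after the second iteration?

E′(u) = 6u² - 8u + 6
u₁ = 0.5 − 0.1·3.5 = 0.15
u₂ = 0.15 − 0.1·4.935 = -0.3435

-0.3435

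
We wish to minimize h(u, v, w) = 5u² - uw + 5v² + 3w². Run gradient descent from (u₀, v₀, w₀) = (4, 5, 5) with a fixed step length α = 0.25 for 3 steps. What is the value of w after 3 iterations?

1.90625

∇h = (10u - w, 10v, -u + 6w)
(u₁, v₁, w₁) = (4, 5, 5) − 0.25·(35, 50, 26) = (-4.75, -7.5, -1.5)
(u₂, v₂, w₂) = (-4.75, -7.5, -1.5) − 0.25·(-46, -75, -4.25) = (6.75, 11.25, -0.4375)
(u₃, v₃, w₃) = (6.75, 11.25, -0.4375) − 0.25·(67.9375, 112.5, -9.375) = (-10.234375, -16.875, 1.90625)
w = 1.90625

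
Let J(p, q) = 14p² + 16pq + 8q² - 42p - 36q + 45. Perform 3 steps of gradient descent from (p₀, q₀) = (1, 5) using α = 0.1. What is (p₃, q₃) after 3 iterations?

∇J = (28p + 16q - 42, 16p + 16q - 36)
Step 1: at (1, 5), ∇J = (66, 60) → (1, 5) − 0.1·(66, 60) = (-5.6, -1)
Step 2: at (-5.6, -1), ∇J = (-214.8, -141.6) → (-5.6, -1) − 0.1·(-214.8, -141.6) = (15.88, 13.16)
Step 3: at (15.88, 13.16), ∇J = (613.2, 428.64) → (15.88, 13.16) − 0.1·(613.2, 428.64) = (-45.44, -29.704)

(-45.44, -29.704)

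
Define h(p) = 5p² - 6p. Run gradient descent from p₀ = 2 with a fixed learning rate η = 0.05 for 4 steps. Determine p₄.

0.6875

h′(p) = 10p - 6
Step 1: h′(2) = 14; p₁ = 2 − 0.05·14 = 1.3
Step 2: h′(1.3) = 7; p₂ = 1.3 − 0.05·7 = 0.95
Step 3: h′(0.95) = 3.5; p₃ = 0.95 − 0.05·3.5 = 0.775
Step 4: h′(0.775) = 1.75; p₄ = 0.775 − 0.05·1.75 = 0.6875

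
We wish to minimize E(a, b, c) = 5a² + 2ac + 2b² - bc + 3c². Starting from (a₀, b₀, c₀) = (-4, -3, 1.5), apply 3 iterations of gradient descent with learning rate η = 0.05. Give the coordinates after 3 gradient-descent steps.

(-0.703375, -1.3855625, 0.736875)

∇E = (10a + 2c, 4b - c, 2a - b + 6c)
Step 1: at (-4, -3, 1.5), ∇E = (-37, -13.5, 4) → (-4, -3, 1.5) − 0.05·(-37, -13.5, 4) = (-2.15, -2.325, 1.3)
Step 2: at (-2.15, -2.325, 1.3), ∇E = (-18.9, -10.6, 5.825) → (-2.15, -2.325, 1.3) − 0.05·(-18.9, -10.6, 5.825) = (-1.205, -1.795, 1.00875)
Step 3: at (-1.205, -1.795, 1.00875), ∇E = (-10.0325, -8.18875, 5.4375) → (-1.205, -1.795, 1.00875) − 0.05·(-10.0325, -8.18875, 5.4375) = (-0.703375, -1.3855625, 0.736875)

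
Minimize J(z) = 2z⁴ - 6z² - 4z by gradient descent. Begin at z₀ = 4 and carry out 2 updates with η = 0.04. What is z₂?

934.36288

J′(z) = 8z³ - 12z - 4
z₁ = 4 − 0.04·460 = -14.4
z₂ = -14.4 − 0.04·(-23719.072) = 934.36288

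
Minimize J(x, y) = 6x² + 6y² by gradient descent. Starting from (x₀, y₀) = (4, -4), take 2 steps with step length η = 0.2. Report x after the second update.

7.84

∇J = (12x, 12y)
(x₁, y₁) = (4, -4) − 0.2·(48, -48) = (-5.6, 5.6)
(x₂, y₂) = (-5.6, 5.6) − 0.2·(-67.2, 67.2) = (7.84, -7.84)
x = 7.84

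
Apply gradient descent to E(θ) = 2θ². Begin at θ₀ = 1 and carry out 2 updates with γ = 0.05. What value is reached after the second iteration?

E′(θ) = 4θ
Step 1: E′(1) = 4; θ₁ = 1 − 0.05·4 = 0.8
Step 2: E′(0.8) = 3.2; θ₂ = 0.8 − 0.05·3.2 = 0.64

0.64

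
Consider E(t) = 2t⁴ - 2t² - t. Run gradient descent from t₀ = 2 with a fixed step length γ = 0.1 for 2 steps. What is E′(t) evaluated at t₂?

205260

E′(t) = 8t³ - 4t - 1
t₁ = 2 − 0.1·55 = -3.5
t₂ = -3.5 − 0.1·(-330) = 29.5
E′(t) at (29.5) = 205260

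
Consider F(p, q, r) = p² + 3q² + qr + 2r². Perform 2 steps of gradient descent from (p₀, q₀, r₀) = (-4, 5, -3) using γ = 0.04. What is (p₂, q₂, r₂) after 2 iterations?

∇F = (2p, 6q + r, q + 4r)
Step 1: at (-4, 5, -3), ∇F = (-8, 27, -7) → (-4, 5, -3) − 0.04·(-8, 27, -7) = (-3.68, 3.92, -2.72)
Step 2: at (-3.68, 3.92, -2.72), ∇F = (-7.36, 20.8, -6.96) → (-3.68, 3.92, -2.72) − 0.04·(-7.36, 20.8, -6.96) = (-3.3856, 3.088, -2.4416)

(-3.3856, 3.088, -2.4416)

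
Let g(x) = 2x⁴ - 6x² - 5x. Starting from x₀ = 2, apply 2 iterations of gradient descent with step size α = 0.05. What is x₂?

0.64375

g′(x) = 8x³ - 12x - 5
Step 1: g′(2) = 35; x₁ = 2 − 0.05·35 = 0.25
Step 2: g′(0.25) = -7.875; x₂ = 0.25 − 0.05·(-7.875) = 0.64375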